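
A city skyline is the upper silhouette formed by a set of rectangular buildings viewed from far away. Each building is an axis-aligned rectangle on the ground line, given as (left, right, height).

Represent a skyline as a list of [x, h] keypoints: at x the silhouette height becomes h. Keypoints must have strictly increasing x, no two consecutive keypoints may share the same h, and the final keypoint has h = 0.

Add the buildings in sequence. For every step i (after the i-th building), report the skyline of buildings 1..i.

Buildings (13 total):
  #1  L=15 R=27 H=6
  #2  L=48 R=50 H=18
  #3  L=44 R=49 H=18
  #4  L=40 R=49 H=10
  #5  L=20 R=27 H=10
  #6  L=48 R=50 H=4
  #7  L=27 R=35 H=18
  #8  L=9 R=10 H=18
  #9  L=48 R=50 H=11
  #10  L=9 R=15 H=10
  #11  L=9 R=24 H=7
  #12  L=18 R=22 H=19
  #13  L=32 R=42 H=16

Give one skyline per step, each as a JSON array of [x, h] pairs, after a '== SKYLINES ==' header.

== SKYLINES ==
[[15,6],[27,0]]
[[15,6],[27,0],[48,18],[50,0]]
[[15,6],[27,0],[44,18],[50,0]]
[[15,6],[27,0],[40,10],[44,18],[50,0]]
[[15,6],[20,10],[27,0],[40,10],[44,18],[50,0]]
[[15,6],[20,10],[27,0],[40,10],[44,18],[50,0]]
[[15,6],[20,10],[27,18],[35,0],[40,10],[44,18],[50,0]]
[[9,18],[10,0],[15,6],[20,10],[27,18],[35,0],[40,10],[44,18],[50,0]]
[[9,18],[10,0],[15,6],[20,10],[27,18],[35,0],[40,10],[44,18],[50,0]]
[[9,18],[10,10],[15,6],[20,10],[27,18],[35,0],[40,10],[44,18],[50,0]]
[[9,18],[10,10],[15,7],[20,10],[27,18],[35,0],[40,10],[44,18],[50,0]]
[[9,18],[10,10],[15,7],[18,19],[22,10],[27,18],[35,0],[40,10],[44,18],[50,0]]
[[9,18],[10,10],[15,7],[18,19],[22,10],[27,18],[35,16],[42,10],[44,18],[50,0]]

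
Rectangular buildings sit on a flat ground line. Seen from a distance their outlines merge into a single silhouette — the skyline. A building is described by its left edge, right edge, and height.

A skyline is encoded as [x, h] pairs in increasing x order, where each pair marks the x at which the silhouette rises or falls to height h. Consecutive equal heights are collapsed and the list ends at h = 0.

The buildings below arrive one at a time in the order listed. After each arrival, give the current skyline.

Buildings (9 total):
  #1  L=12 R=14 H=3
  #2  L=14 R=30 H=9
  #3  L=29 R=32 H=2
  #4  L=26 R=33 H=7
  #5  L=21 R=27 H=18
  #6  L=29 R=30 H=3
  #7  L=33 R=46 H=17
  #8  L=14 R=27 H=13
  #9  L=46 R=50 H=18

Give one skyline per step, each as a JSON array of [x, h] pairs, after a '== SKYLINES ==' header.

== SKYLINES ==
[[12,3],[14,0]]
[[12,3],[14,9],[30,0]]
[[12,3],[14,9],[30,2],[32,0]]
[[12,3],[14,9],[30,7],[33,0]]
[[12,3],[14,9],[21,18],[27,9],[30,7],[33,0]]
[[12,3],[14,9],[21,18],[27,9],[30,7],[33,0]]
[[12,3],[14,9],[21,18],[27,9],[30,7],[33,17],[46,0]]
[[12,3],[14,13],[21,18],[27,9],[30,7],[33,17],[46,0]]
[[12,3],[14,13],[21,18],[27,9],[30,7],[33,17],[46,18],[50,0]]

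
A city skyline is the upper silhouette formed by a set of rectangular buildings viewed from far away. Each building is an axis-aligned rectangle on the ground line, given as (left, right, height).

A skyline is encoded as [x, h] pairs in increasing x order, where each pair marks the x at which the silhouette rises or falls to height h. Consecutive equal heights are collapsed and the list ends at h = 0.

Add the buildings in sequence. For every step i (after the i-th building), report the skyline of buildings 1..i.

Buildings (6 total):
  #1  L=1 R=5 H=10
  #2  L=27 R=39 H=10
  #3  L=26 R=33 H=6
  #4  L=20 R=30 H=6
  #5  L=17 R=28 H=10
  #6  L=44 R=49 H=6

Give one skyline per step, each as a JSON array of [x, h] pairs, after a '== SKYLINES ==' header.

== SKYLINES ==
[[1,10],[5,0]]
[[1,10],[5,0],[27,10],[39,0]]
[[1,10],[5,0],[26,6],[27,10],[39,0]]
[[1,10],[5,0],[20,6],[27,10],[39,0]]
[[1,10],[5,0],[17,10],[39,0]]
[[1,10],[5,0],[17,10],[39,0],[44,6],[49,0]]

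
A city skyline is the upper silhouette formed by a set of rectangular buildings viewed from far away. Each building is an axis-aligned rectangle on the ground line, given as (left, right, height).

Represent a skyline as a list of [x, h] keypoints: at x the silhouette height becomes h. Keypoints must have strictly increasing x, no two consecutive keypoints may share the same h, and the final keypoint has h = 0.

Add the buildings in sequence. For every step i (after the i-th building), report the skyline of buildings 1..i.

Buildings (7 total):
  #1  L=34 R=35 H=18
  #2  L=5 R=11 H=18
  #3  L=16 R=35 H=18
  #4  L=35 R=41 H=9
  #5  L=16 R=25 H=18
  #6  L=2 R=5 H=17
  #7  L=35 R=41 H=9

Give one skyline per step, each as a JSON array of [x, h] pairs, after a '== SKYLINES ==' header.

== SKYLINES ==
[[34,18],[35,0]]
[[5,18],[11,0],[34,18],[35,0]]
[[5,18],[11,0],[16,18],[35,0]]
[[5,18],[11,0],[16,18],[35,9],[41,0]]
[[5,18],[11,0],[16,18],[35,9],[41,0]]
[[2,17],[5,18],[11,0],[16,18],[35,9],[41,0]]
[[2,17],[5,18],[11,0],[16,18],[35,9],[41,0]]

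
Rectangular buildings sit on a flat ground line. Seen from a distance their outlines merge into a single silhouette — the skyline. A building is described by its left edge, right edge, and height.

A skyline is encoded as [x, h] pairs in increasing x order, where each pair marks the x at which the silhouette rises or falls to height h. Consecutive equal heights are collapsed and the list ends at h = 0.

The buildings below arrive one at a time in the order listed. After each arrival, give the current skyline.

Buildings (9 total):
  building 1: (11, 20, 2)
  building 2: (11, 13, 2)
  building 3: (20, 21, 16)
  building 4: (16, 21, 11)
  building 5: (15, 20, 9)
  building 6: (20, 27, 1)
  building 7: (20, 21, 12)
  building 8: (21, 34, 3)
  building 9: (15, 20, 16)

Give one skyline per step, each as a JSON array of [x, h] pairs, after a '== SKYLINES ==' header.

== SKYLINES ==
[[11,2],[20,0]]
[[11,2],[20,0]]
[[11,2],[20,16],[21,0]]
[[11,2],[16,11],[20,16],[21,0]]
[[11,2],[15,9],[16,11],[20,16],[21,0]]
[[11,2],[15,9],[16,11],[20,16],[21,1],[27,0]]
[[11,2],[15,9],[16,11],[20,16],[21,1],[27,0]]
[[11,2],[15,9],[16,11],[20,16],[21,3],[34,0]]
[[11,2],[15,16],[21,3],[34,0]]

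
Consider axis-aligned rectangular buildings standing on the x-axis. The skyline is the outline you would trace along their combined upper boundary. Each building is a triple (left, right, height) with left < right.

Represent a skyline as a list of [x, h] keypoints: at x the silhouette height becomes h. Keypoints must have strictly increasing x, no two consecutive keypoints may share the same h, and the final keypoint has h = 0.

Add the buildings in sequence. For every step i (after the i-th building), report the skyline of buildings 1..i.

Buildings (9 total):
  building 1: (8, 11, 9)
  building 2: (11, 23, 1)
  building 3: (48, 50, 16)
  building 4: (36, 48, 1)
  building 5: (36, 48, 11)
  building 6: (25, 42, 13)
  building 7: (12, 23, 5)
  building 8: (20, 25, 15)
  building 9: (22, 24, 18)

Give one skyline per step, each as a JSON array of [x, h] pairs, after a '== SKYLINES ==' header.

== SKYLINES ==
[[8,9],[11,0]]
[[8,9],[11,1],[23,0]]
[[8,9],[11,1],[23,0],[48,16],[50,0]]
[[8,9],[11,1],[23,0],[36,1],[48,16],[50,0]]
[[8,9],[11,1],[23,0],[36,11],[48,16],[50,0]]
[[8,9],[11,1],[23,0],[25,13],[42,11],[48,16],[50,0]]
[[8,9],[11,1],[12,5],[23,0],[25,13],[42,11],[48,16],[50,0]]
[[8,9],[11,1],[12,5],[20,15],[25,13],[42,11],[48,16],[50,0]]
[[8,9],[11,1],[12,5],[20,15],[22,18],[24,15],[25,13],[42,11],[48,16],[50,0]]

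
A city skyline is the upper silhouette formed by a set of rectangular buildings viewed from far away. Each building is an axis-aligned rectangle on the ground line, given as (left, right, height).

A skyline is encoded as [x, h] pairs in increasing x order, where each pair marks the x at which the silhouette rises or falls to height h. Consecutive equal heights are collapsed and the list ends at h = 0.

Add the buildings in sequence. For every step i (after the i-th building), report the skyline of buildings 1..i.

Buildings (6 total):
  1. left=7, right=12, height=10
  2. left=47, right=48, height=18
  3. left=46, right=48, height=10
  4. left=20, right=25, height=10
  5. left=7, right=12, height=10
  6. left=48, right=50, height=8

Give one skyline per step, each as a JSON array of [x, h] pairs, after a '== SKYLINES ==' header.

== SKYLINES ==
[[7,10],[12,0]]
[[7,10],[12,0],[47,18],[48,0]]
[[7,10],[12,0],[46,10],[47,18],[48,0]]
[[7,10],[12,0],[20,10],[25,0],[46,10],[47,18],[48,0]]
[[7,10],[12,0],[20,10],[25,0],[46,10],[47,18],[48,0]]
[[7,10],[12,0],[20,10],[25,0],[46,10],[47,18],[48,8],[50,0]]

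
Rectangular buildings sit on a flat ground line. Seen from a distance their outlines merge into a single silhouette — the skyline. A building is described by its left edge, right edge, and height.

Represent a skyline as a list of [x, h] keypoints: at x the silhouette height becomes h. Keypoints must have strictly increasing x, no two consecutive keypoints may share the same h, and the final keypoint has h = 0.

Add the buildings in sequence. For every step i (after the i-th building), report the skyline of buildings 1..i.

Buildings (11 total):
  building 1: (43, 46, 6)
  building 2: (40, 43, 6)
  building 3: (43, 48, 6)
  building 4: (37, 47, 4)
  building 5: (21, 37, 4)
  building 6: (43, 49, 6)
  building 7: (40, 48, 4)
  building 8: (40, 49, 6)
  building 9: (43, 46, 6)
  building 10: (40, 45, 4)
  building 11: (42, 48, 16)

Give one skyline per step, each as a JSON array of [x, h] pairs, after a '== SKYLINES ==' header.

== SKYLINES ==
[[43,6],[46,0]]
[[40,6],[46,0]]
[[40,6],[48,0]]
[[37,4],[40,6],[48,0]]
[[21,4],[40,6],[48,0]]
[[21,4],[40,6],[49,0]]
[[21,4],[40,6],[49,0]]
[[21,4],[40,6],[49,0]]
[[21,4],[40,6],[49,0]]
[[21,4],[40,6],[49,0]]
[[21,4],[40,6],[42,16],[48,6],[49,0]]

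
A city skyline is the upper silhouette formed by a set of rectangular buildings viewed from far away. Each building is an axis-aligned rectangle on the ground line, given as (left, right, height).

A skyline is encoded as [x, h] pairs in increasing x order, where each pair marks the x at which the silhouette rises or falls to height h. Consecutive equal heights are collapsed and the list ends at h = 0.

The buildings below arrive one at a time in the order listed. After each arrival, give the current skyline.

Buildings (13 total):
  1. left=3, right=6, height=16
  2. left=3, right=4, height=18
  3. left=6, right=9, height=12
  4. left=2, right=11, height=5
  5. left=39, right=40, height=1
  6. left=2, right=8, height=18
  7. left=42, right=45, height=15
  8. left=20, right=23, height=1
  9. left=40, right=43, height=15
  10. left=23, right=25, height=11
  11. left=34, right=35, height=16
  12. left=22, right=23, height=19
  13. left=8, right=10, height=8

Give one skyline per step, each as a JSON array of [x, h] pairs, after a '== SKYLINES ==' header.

== SKYLINES ==
[[3,16],[6,0]]
[[3,18],[4,16],[6,0]]
[[3,18],[4,16],[6,12],[9,0]]
[[2,5],[3,18],[4,16],[6,12],[9,5],[11,0]]
[[2,5],[3,18],[4,16],[6,12],[9,5],[11,0],[39,1],[40,0]]
[[2,18],[8,12],[9,5],[11,0],[39,1],[40,0]]
[[2,18],[8,12],[9,5],[11,0],[39,1],[40,0],[42,15],[45,0]]
[[2,18],[8,12],[9,5],[11,0],[20,1],[23,0],[39,1],[40,0],[42,15],[45,0]]
[[2,18],[8,12],[9,5],[11,0],[20,1],[23,0],[39,1],[40,15],[45,0]]
[[2,18],[8,12],[9,5],[11,0],[20,1],[23,11],[25,0],[39,1],[40,15],[45,0]]
[[2,18],[8,12],[9,5],[11,0],[20,1],[23,11],[25,0],[34,16],[35,0],[39,1],[40,15],[45,0]]
[[2,18],[8,12],[9,5],[11,0],[20,1],[22,19],[23,11],[25,0],[34,16],[35,0],[39,1],[40,15],[45,0]]
[[2,18],[8,12],[9,8],[10,5],[11,0],[20,1],[22,19],[23,11],[25,0],[34,16],[35,0],[39,1],[40,15],[45,0]]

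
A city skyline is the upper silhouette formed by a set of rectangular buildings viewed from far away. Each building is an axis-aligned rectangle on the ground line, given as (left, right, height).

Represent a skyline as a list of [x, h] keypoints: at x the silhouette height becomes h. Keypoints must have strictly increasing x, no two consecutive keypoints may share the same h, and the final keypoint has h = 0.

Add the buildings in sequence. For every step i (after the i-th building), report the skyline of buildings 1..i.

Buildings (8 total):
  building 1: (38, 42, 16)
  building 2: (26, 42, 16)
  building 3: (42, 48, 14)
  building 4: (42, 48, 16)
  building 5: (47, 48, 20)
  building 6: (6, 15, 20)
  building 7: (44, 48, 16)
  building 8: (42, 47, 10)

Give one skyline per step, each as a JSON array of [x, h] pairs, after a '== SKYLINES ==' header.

== SKYLINES ==
[[38,16],[42,0]]
[[26,16],[42,0]]
[[26,16],[42,14],[48,0]]
[[26,16],[48,0]]
[[26,16],[47,20],[48,0]]
[[6,20],[15,0],[26,16],[47,20],[48,0]]
[[6,20],[15,0],[26,16],[47,20],[48,0]]
[[6,20],[15,0],[26,16],[47,20],[48,0]]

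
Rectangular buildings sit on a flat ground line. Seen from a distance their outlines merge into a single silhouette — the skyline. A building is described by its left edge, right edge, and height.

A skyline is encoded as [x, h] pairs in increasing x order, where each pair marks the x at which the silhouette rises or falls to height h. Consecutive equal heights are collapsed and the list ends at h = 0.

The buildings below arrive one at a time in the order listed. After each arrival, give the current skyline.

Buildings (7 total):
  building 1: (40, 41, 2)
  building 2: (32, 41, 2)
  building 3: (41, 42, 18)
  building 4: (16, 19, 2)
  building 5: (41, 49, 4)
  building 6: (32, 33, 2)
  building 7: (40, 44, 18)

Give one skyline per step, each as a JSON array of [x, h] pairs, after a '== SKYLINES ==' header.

== SKYLINES ==
[[40,2],[41,0]]
[[32,2],[41,0]]
[[32,2],[41,18],[42,0]]
[[16,2],[19,0],[32,2],[41,18],[42,0]]
[[16,2],[19,0],[32,2],[41,18],[42,4],[49,0]]
[[16,2],[19,0],[32,2],[41,18],[42,4],[49,0]]
[[16,2],[19,0],[32,2],[40,18],[44,4],[49,0]]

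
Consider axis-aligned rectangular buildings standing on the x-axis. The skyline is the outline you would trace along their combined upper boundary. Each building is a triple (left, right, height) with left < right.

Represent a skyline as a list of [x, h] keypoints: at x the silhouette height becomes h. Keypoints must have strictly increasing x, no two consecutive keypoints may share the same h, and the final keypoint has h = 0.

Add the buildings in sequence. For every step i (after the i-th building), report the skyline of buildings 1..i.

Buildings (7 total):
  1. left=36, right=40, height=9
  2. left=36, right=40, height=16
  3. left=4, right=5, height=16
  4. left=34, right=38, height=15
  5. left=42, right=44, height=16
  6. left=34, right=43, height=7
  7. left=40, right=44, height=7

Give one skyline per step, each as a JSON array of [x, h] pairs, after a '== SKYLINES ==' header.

== SKYLINES ==
[[36,9],[40,0]]
[[36,16],[40,0]]
[[4,16],[5,0],[36,16],[40,0]]
[[4,16],[5,0],[34,15],[36,16],[40,0]]
[[4,16],[5,0],[34,15],[36,16],[40,0],[42,16],[44,0]]
[[4,16],[5,0],[34,15],[36,16],[40,7],[42,16],[44,0]]
[[4,16],[5,0],[34,15],[36,16],[40,7],[42,16],[44,0]]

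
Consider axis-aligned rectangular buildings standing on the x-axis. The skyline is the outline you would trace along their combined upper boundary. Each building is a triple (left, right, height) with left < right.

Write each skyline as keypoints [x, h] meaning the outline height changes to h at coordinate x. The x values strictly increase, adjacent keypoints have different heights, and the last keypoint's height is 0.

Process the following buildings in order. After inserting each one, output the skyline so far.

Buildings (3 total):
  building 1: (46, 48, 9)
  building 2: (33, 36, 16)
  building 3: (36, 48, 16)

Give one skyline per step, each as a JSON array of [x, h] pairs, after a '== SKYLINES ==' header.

== SKYLINES ==
[[46,9],[48,0]]
[[33,16],[36,0],[46,9],[48,0]]
[[33,16],[48,0]]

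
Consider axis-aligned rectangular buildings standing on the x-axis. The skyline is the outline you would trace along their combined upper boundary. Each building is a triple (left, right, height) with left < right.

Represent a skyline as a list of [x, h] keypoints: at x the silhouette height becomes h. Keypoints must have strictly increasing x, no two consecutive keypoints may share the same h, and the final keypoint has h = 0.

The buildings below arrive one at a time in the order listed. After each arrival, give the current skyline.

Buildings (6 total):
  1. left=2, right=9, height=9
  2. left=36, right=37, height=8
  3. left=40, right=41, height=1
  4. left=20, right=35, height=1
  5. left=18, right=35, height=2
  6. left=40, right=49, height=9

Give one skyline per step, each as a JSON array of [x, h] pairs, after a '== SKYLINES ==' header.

== SKYLINES ==
[[2,9],[9,0]]
[[2,9],[9,0],[36,8],[37,0]]
[[2,9],[9,0],[36,8],[37,0],[40,1],[41,0]]
[[2,9],[9,0],[20,1],[35,0],[36,8],[37,0],[40,1],[41,0]]
[[2,9],[9,0],[18,2],[35,0],[36,8],[37,0],[40,1],[41,0]]
[[2,9],[9,0],[18,2],[35,0],[36,8],[37,0],[40,9],[49,0]]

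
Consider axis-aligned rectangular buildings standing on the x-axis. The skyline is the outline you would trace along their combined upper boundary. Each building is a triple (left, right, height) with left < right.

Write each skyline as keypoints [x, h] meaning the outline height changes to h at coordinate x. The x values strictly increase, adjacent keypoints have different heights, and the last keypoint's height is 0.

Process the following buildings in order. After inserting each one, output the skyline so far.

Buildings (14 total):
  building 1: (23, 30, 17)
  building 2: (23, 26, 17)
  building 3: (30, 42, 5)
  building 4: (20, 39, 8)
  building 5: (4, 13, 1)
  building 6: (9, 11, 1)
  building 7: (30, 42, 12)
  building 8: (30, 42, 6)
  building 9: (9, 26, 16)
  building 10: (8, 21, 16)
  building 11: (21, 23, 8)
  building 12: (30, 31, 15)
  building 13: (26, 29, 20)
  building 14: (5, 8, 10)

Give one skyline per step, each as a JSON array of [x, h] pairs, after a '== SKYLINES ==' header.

== SKYLINES ==
[[23,17],[30,0]]
[[23,17],[30,0]]
[[23,17],[30,5],[42,0]]
[[20,8],[23,17],[30,8],[39,5],[42,0]]
[[4,1],[13,0],[20,8],[23,17],[30,8],[39,5],[42,0]]
[[4,1],[13,0],[20,8],[23,17],[30,8],[39,5],[42,0]]
[[4,1],[13,0],[20,8],[23,17],[30,12],[42,0]]
[[4,1],[13,0],[20,8],[23,17],[30,12],[42,0]]
[[4,1],[9,16],[23,17],[30,12],[42,0]]
[[4,1],[8,16],[23,17],[30,12],[42,0]]
[[4,1],[8,16],[23,17],[30,12],[42,0]]
[[4,1],[8,16],[23,17],[30,15],[31,12],[42,0]]
[[4,1],[8,16],[23,17],[26,20],[29,17],[30,15],[31,12],[42,0]]
[[4,1],[5,10],[8,16],[23,17],[26,20],[29,17],[30,15],[31,12],[42,0]]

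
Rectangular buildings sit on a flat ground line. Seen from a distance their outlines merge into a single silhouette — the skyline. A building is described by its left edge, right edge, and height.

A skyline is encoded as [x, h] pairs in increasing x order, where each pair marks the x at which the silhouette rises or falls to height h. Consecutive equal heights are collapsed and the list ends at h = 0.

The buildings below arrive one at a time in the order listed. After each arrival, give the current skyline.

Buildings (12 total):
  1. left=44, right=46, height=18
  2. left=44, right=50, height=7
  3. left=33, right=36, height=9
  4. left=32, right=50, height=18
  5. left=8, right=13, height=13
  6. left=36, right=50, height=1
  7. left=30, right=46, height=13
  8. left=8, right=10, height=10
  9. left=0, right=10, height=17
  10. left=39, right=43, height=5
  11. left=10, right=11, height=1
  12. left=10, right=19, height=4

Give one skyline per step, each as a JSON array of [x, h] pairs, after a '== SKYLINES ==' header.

== SKYLINES ==
[[44,18],[46,0]]
[[44,18],[46,7],[50,0]]
[[33,9],[36,0],[44,18],[46,7],[50,0]]
[[32,18],[50,0]]
[[8,13],[13,0],[32,18],[50,0]]
[[8,13],[13,0],[32,18],[50,0]]
[[8,13],[13,0],[30,13],[32,18],[50,0]]
[[8,13],[13,0],[30,13],[32,18],[50,0]]
[[0,17],[10,13],[13,0],[30,13],[32,18],[50,0]]
[[0,17],[10,13],[13,0],[30,13],[32,18],[50,0]]
[[0,17],[10,13],[13,0],[30,13],[32,18],[50,0]]
[[0,17],[10,13],[13,4],[19,0],[30,13],[32,18],[50,0]]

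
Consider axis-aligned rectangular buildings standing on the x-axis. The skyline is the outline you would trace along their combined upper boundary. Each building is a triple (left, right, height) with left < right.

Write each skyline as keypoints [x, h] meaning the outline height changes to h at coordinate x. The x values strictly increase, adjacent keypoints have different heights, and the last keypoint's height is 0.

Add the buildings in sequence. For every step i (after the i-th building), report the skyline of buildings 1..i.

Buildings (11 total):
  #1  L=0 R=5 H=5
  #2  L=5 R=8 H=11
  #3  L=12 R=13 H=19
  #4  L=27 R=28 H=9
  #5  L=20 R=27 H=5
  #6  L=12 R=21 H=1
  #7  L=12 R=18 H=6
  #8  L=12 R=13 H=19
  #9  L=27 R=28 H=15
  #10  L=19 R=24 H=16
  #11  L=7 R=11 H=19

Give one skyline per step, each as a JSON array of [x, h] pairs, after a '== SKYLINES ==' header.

== SKYLINES ==
[[0,5],[5,0]]
[[0,5],[5,11],[8,0]]
[[0,5],[5,11],[8,0],[12,19],[13,0]]
[[0,5],[5,11],[8,0],[12,19],[13,0],[27,9],[28,0]]
[[0,5],[5,11],[8,0],[12,19],[13,0],[20,5],[27,9],[28,0]]
[[0,5],[5,11],[8,0],[12,19],[13,1],[20,5],[27,9],[28,0]]
[[0,5],[5,11],[8,0],[12,19],[13,6],[18,1],[20,5],[27,9],[28,0]]
[[0,5],[5,11],[8,0],[12,19],[13,6],[18,1],[20,5],[27,9],[28,0]]
[[0,5],[5,11],[8,0],[12,19],[13,6],[18,1],[20,5],[27,15],[28,0]]
[[0,5],[5,11],[8,0],[12,19],[13,6],[18,1],[19,16],[24,5],[27,15],[28,0]]
[[0,5],[5,11],[7,19],[11,0],[12,19],[13,6],[18,1],[19,16],[24,5],[27,15],[28,0]]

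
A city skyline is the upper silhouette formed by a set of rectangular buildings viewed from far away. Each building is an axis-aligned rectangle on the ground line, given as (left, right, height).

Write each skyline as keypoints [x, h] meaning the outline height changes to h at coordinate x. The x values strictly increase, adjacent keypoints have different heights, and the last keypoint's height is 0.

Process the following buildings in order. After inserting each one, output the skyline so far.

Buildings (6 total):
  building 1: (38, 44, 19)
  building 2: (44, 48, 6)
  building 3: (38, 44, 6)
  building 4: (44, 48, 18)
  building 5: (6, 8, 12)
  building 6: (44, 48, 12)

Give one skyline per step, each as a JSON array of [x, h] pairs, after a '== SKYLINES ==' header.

== SKYLINES ==
[[38,19],[44,0]]
[[38,19],[44,6],[48,0]]
[[38,19],[44,6],[48,0]]
[[38,19],[44,18],[48,0]]
[[6,12],[8,0],[38,19],[44,18],[48,0]]
[[6,12],[8,0],[38,19],[44,18],[48,0]]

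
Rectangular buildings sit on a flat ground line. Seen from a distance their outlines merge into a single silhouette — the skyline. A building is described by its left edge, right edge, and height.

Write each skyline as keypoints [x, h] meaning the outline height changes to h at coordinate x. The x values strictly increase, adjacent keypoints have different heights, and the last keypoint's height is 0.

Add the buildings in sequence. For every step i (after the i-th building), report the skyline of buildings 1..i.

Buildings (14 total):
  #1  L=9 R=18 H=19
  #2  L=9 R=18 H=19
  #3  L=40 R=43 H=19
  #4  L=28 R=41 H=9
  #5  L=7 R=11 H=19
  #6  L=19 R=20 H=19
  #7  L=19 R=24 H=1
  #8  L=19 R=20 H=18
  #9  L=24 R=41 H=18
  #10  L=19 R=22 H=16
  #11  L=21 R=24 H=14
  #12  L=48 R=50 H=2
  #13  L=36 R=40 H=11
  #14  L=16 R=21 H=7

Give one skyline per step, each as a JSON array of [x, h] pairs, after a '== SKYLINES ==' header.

== SKYLINES ==
[[9,19],[18,0]]
[[9,19],[18,0]]
[[9,19],[18,0],[40,19],[43,0]]
[[9,19],[18,0],[28,9],[40,19],[43,0]]
[[7,19],[18,0],[28,9],[40,19],[43,0]]
[[7,19],[18,0],[19,19],[20,0],[28,9],[40,19],[43,0]]
[[7,19],[18,0],[19,19],[20,1],[24,0],[28,9],[40,19],[43,0]]
[[7,19],[18,0],[19,19],[20,1],[24,0],[28,9],[40,19],[43,0]]
[[7,19],[18,0],[19,19],[20,1],[24,18],[40,19],[43,0]]
[[7,19],[18,0],[19,19],[20,16],[22,1],[24,18],[40,19],[43,0]]
[[7,19],[18,0],[19,19],[20,16],[22,14],[24,18],[40,19],[43,0]]
[[7,19],[18,0],[19,19],[20,16],[22,14],[24,18],[40,19],[43,0],[48,2],[50,0]]
[[7,19],[18,0],[19,19],[20,16],[22,14],[24,18],[40,19],[43,0],[48,2],[50,0]]
[[7,19],[18,7],[19,19],[20,16],[22,14],[24,18],[40,19],[43,0],[48,2],[50,0]]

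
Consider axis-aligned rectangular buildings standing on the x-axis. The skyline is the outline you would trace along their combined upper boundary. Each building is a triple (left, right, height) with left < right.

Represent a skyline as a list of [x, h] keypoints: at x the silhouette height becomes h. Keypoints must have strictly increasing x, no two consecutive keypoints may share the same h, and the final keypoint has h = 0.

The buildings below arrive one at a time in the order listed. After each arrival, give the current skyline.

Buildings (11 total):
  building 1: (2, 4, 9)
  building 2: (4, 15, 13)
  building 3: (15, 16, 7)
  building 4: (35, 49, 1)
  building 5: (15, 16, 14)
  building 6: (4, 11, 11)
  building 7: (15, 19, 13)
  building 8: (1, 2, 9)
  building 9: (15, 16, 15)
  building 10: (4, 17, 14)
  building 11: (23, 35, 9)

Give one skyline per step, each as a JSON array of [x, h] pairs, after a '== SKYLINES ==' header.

== SKYLINES ==
[[2,9],[4,0]]
[[2,9],[4,13],[15,0]]
[[2,9],[4,13],[15,7],[16,0]]
[[2,9],[4,13],[15,7],[16,0],[35,1],[49,0]]
[[2,9],[4,13],[15,14],[16,0],[35,1],[49,0]]
[[2,9],[4,13],[15,14],[16,0],[35,1],[49,0]]
[[2,9],[4,13],[15,14],[16,13],[19,0],[35,1],[49,0]]
[[1,9],[4,13],[15,14],[16,13],[19,0],[35,1],[49,0]]
[[1,9],[4,13],[15,15],[16,13],[19,0],[35,1],[49,0]]
[[1,9],[4,14],[15,15],[16,14],[17,13],[19,0],[35,1],[49,0]]
[[1,9],[4,14],[15,15],[16,14],[17,13],[19,0],[23,9],[35,1],[49,0]]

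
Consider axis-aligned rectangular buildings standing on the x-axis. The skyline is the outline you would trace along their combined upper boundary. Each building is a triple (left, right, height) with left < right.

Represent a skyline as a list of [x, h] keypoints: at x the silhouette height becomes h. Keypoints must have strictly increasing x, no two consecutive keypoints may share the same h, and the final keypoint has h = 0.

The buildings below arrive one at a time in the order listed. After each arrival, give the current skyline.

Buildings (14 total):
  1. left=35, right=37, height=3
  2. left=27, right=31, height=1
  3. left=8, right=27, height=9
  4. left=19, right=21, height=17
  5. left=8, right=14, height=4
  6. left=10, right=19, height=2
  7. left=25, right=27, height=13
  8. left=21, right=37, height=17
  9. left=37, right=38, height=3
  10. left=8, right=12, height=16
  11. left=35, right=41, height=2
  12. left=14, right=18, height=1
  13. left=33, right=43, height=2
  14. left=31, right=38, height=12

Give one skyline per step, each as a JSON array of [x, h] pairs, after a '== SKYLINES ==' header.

== SKYLINES ==
[[35,3],[37,0]]
[[27,1],[31,0],[35,3],[37,0]]
[[8,9],[27,1],[31,0],[35,3],[37,0]]
[[8,9],[19,17],[21,9],[27,1],[31,0],[35,3],[37,0]]
[[8,9],[19,17],[21,9],[27,1],[31,0],[35,3],[37,0]]
[[8,9],[19,17],[21,9],[27,1],[31,0],[35,3],[37,0]]
[[8,9],[19,17],[21,9],[25,13],[27,1],[31,0],[35,3],[37,0]]
[[8,9],[19,17],[37,0]]
[[8,9],[19,17],[37,3],[38,0]]
[[8,16],[12,9],[19,17],[37,3],[38,0]]
[[8,16],[12,9],[19,17],[37,3],[38,2],[41,0]]
[[8,16],[12,9],[19,17],[37,3],[38,2],[41,0]]
[[8,16],[12,9],[19,17],[37,3],[38,2],[43,0]]
[[8,16],[12,9],[19,17],[37,12],[38,2],[43,0]]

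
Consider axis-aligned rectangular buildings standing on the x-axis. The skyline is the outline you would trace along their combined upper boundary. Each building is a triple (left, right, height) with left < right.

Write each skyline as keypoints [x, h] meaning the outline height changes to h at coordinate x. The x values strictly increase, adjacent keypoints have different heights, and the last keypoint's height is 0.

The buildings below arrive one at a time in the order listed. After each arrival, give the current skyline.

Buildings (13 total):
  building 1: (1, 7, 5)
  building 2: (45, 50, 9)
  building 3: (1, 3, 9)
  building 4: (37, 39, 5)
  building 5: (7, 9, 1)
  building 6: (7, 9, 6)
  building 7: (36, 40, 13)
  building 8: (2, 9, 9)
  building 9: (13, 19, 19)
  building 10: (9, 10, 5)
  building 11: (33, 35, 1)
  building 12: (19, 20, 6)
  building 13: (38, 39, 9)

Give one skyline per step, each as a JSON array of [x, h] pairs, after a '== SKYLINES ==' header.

== SKYLINES ==
[[1,5],[7,0]]
[[1,5],[7,0],[45,9],[50,0]]
[[1,9],[3,5],[7,0],[45,9],[50,0]]
[[1,9],[3,5],[7,0],[37,5],[39,0],[45,9],[50,0]]
[[1,9],[3,5],[7,1],[9,0],[37,5],[39,0],[45,9],[50,0]]
[[1,9],[3,5],[7,6],[9,0],[37,5],[39,0],[45,9],[50,0]]
[[1,9],[3,5],[7,6],[9,0],[36,13],[40,0],[45,9],[50,0]]
[[1,9],[9,0],[36,13],[40,0],[45,9],[50,0]]
[[1,9],[9,0],[13,19],[19,0],[36,13],[40,0],[45,9],[50,0]]
[[1,9],[9,5],[10,0],[13,19],[19,0],[36,13],[40,0],[45,9],[50,0]]
[[1,9],[9,5],[10,0],[13,19],[19,0],[33,1],[35,0],[36,13],[40,0],[45,9],[50,0]]
[[1,9],[9,5],[10,0],[13,19],[19,6],[20,0],[33,1],[35,0],[36,13],[40,0],[45,9],[50,0]]
[[1,9],[9,5],[10,0],[13,19],[19,6],[20,0],[33,1],[35,0],[36,13],[40,0],[45,9],[50,0]]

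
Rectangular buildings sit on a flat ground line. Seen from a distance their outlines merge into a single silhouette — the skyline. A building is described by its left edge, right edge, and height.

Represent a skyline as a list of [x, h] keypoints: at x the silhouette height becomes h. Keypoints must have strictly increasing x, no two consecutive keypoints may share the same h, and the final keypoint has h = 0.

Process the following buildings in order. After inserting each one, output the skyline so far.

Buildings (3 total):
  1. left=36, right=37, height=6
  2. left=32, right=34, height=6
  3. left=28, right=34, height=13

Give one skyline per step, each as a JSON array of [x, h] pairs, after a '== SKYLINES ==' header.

== SKYLINES ==
[[36,6],[37,0]]
[[32,6],[34,0],[36,6],[37,0]]
[[28,13],[34,0],[36,6],[37,0]]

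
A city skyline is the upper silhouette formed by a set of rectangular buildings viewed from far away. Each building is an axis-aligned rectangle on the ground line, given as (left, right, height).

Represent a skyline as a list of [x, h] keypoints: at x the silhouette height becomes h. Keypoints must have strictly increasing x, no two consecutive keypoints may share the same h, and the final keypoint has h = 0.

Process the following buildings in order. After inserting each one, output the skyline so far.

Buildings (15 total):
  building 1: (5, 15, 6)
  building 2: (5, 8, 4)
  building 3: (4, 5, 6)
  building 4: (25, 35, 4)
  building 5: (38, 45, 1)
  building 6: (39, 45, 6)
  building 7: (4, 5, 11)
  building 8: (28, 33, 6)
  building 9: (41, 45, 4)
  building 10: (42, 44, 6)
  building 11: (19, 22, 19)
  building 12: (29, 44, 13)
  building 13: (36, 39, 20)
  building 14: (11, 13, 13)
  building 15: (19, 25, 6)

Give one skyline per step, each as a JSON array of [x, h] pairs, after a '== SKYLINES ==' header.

== SKYLINES ==
[[5,6],[15,0]]
[[5,6],[15,0]]
[[4,6],[15,0]]
[[4,6],[15,0],[25,4],[35,0]]
[[4,6],[15,0],[25,4],[35,0],[38,1],[45,0]]
[[4,6],[15,0],[25,4],[35,0],[38,1],[39,6],[45,0]]
[[4,11],[5,6],[15,0],[25,4],[35,0],[38,1],[39,6],[45,0]]
[[4,11],[5,6],[15,0],[25,4],[28,6],[33,4],[35,0],[38,1],[39,6],[45,0]]
[[4,11],[5,6],[15,0],[25,4],[28,6],[33,4],[35,0],[38,1],[39,6],[45,0]]
[[4,11],[5,6],[15,0],[25,4],[28,6],[33,4],[35,0],[38,1],[39,6],[45,0]]
[[4,11],[5,6],[15,0],[19,19],[22,0],[25,4],[28,6],[33,4],[35,0],[38,1],[39,6],[45,0]]
[[4,11],[5,6],[15,0],[19,19],[22,0],[25,4],[28,6],[29,13],[44,6],[45,0]]
[[4,11],[5,6],[15,0],[19,19],[22,0],[25,4],[28,6],[29,13],[36,20],[39,13],[44,6],[45,0]]
[[4,11],[5,6],[11,13],[13,6],[15,0],[19,19],[22,0],[25,4],[28,6],[29,13],[36,20],[39,13],[44,6],[45,0]]
[[4,11],[5,6],[11,13],[13,6],[15,0],[19,19],[22,6],[25,4],[28,6],[29,13],[36,20],[39,13],[44,6],[45,0]]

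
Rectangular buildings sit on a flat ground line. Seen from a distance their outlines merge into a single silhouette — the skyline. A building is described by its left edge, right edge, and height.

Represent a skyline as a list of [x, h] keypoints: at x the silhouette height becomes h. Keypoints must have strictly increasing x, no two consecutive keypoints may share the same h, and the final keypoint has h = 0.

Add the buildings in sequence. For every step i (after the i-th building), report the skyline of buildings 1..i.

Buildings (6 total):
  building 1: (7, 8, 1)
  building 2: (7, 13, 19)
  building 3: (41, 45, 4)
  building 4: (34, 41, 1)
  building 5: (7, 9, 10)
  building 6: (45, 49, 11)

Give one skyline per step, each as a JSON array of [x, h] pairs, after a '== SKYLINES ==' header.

== SKYLINES ==
[[7,1],[8,0]]
[[7,19],[13,0]]
[[7,19],[13,0],[41,4],[45,0]]
[[7,19],[13,0],[34,1],[41,4],[45,0]]
[[7,19],[13,0],[34,1],[41,4],[45,0]]
[[7,19],[13,0],[34,1],[41,4],[45,11],[49,0]]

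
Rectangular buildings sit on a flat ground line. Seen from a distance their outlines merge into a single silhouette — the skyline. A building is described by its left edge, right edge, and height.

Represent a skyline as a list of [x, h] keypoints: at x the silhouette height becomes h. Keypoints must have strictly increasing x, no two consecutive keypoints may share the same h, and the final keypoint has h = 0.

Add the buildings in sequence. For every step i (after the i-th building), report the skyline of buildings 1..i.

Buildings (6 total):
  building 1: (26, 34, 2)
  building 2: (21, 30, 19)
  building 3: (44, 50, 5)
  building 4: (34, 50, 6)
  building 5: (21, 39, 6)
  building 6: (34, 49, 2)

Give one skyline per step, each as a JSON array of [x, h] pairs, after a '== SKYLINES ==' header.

== SKYLINES ==
[[26,2],[34,0]]
[[21,19],[30,2],[34,0]]
[[21,19],[30,2],[34,0],[44,5],[50,0]]
[[21,19],[30,2],[34,6],[50,0]]
[[21,19],[30,6],[50,0]]
[[21,19],[30,6],[50,0]]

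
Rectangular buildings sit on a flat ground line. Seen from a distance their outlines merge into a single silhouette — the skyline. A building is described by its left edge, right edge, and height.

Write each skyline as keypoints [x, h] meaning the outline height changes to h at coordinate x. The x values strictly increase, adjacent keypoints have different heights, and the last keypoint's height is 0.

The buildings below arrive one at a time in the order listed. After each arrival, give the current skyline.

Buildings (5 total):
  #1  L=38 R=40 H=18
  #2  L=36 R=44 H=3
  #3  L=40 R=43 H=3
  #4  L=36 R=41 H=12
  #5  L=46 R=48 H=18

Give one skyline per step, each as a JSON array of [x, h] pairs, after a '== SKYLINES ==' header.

== SKYLINES ==
[[38,18],[40,0]]
[[36,3],[38,18],[40,3],[44,0]]
[[36,3],[38,18],[40,3],[44,0]]
[[36,12],[38,18],[40,12],[41,3],[44,0]]
[[36,12],[38,18],[40,12],[41,3],[44,0],[46,18],[48,0]]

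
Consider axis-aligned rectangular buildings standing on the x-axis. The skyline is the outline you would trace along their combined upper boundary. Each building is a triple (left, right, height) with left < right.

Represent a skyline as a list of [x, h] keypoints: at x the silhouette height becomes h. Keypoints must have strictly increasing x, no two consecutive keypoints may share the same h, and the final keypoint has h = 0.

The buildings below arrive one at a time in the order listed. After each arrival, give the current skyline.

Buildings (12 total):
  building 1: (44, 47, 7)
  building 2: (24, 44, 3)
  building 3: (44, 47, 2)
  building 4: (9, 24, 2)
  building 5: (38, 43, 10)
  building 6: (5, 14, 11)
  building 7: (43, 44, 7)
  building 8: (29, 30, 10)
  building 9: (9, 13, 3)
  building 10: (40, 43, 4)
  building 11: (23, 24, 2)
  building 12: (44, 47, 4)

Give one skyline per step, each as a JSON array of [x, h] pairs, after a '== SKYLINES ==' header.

== SKYLINES ==
[[44,7],[47,0]]
[[24,3],[44,7],[47,0]]
[[24,3],[44,7],[47,0]]
[[9,2],[24,3],[44,7],[47,0]]
[[9,2],[24,3],[38,10],[43,3],[44,7],[47,0]]
[[5,11],[14,2],[24,3],[38,10],[43,3],[44,7],[47,0]]
[[5,11],[14,2],[24,3],[38,10],[43,7],[47,0]]
[[5,11],[14,2],[24,3],[29,10],[30,3],[38,10],[43,7],[47,0]]
[[5,11],[14,2],[24,3],[29,10],[30,3],[38,10],[43,7],[47,0]]
[[5,11],[14,2],[24,3],[29,10],[30,3],[38,10],[43,7],[47,0]]
[[5,11],[14,2],[24,3],[29,10],[30,3],[38,10],[43,7],[47,0]]
[[5,11],[14,2],[24,3],[29,10],[30,3],[38,10],[43,7],[47,0]]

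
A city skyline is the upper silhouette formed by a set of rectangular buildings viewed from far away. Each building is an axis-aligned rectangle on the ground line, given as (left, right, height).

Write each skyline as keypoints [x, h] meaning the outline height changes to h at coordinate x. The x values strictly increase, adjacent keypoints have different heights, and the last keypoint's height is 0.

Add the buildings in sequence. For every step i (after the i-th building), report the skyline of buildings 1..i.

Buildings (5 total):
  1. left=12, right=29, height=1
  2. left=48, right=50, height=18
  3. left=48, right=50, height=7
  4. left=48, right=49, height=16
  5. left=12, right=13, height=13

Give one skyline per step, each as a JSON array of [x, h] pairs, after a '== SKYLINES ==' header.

== SKYLINES ==
[[12,1],[29,0]]
[[12,1],[29,0],[48,18],[50,0]]
[[12,1],[29,0],[48,18],[50,0]]
[[12,1],[29,0],[48,18],[50,0]]
[[12,13],[13,1],[29,0],[48,18],[50,0]]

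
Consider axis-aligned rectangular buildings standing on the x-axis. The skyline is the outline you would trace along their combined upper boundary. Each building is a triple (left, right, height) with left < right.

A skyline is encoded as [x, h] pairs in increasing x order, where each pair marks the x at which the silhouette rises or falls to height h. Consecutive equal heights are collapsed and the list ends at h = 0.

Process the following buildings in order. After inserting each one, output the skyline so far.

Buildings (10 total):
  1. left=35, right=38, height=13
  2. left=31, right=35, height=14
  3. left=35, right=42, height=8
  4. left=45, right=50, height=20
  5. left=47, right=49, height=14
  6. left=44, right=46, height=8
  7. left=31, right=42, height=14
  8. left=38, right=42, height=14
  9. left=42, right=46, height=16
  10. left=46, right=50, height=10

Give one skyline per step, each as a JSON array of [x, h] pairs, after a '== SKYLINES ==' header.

== SKYLINES ==
[[35,13],[38,0]]
[[31,14],[35,13],[38,0]]
[[31,14],[35,13],[38,8],[42,0]]
[[31,14],[35,13],[38,8],[42,0],[45,20],[50,0]]
[[31,14],[35,13],[38,8],[42,0],[45,20],[50,0]]
[[31,14],[35,13],[38,8],[42,0],[44,8],[45,20],[50,0]]
[[31,14],[42,0],[44,8],[45,20],[50,0]]
[[31,14],[42,0],[44,8],[45,20],[50,0]]
[[31,14],[42,16],[45,20],[50,0]]
[[31,14],[42,16],[45,20],[50,0]]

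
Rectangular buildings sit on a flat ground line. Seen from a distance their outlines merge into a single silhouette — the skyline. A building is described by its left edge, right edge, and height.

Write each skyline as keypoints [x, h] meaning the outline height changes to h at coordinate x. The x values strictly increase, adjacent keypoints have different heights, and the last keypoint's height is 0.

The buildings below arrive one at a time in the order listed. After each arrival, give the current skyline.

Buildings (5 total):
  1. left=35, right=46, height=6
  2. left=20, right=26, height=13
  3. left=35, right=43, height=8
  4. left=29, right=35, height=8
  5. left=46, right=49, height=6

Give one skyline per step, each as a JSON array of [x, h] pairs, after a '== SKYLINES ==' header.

== SKYLINES ==
[[35,6],[46,0]]
[[20,13],[26,0],[35,6],[46,0]]
[[20,13],[26,0],[35,8],[43,6],[46,0]]
[[20,13],[26,0],[29,8],[43,6],[46,0]]
[[20,13],[26,0],[29,8],[43,6],[49,0]]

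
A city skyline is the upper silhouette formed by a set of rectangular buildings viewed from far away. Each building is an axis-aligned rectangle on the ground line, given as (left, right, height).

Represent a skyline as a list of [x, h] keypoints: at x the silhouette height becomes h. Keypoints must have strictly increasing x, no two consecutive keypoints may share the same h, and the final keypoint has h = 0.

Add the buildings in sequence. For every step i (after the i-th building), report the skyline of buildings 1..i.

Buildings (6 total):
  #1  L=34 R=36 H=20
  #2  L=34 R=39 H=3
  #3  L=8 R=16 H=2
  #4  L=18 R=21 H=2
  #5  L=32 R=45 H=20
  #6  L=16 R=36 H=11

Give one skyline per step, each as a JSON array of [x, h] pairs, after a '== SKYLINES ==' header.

== SKYLINES ==
[[34,20],[36,0]]
[[34,20],[36,3],[39,0]]
[[8,2],[16,0],[34,20],[36,3],[39,0]]
[[8,2],[16,0],[18,2],[21,0],[34,20],[36,3],[39,0]]
[[8,2],[16,0],[18,2],[21,0],[32,20],[45,0]]
[[8,2],[16,11],[32,20],[45,0]]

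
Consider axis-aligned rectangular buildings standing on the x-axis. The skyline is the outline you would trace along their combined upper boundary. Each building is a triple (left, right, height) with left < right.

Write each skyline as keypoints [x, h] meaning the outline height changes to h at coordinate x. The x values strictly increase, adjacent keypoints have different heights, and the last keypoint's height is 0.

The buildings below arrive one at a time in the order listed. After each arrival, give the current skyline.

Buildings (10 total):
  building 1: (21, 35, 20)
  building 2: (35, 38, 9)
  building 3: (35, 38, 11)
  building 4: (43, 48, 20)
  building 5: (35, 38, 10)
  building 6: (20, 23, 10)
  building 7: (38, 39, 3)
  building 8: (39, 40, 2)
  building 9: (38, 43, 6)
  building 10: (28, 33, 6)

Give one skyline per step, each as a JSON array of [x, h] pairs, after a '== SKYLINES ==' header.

== SKYLINES ==
[[21,20],[35,0]]
[[21,20],[35,9],[38,0]]
[[21,20],[35,11],[38,0]]
[[21,20],[35,11],[38,0],[43,20],[48,0]]
[[21,20],[35,11],[38,0],[43,20],[48,0]]
[[20,10],[21,20],[35,11],[38,0],[43,20],[48,0]]
[[20,10],[21,20],[35,11],[38,3],[39,0],[43,20],[48,0]]
[[20,10],[21,20],[35,11],[38,3],[39,2],[40,0],[43,20],[48,0]]
[[20,10],[21,20],[35,11],[38,6],[43,20],[48,0]]
[[20,10],[21,20],[35,11],[38,6],[43,20],[48,0]]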